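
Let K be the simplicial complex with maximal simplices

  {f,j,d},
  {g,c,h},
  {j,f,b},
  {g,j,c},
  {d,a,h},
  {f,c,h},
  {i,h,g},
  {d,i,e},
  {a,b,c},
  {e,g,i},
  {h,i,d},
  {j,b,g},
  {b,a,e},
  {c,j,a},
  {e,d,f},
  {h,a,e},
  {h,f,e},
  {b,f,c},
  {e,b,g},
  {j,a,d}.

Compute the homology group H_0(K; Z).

H_0 = Z.

K has 10 vertices, 30 edges, 20 triangles.
rank ∂_0 = 0, rank ∂_1 = 9 ⇒ b_0 = 10 − 0 − 9 = 1; all invariant factors of ∂_1 are 1 so no torsion. So H_0 = Z.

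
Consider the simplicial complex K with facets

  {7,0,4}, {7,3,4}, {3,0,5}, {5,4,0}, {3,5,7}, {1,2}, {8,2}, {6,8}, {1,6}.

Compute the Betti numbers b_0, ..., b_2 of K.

Fix the vertex order 0 < 1 < 2 < 3 < 4 < 5 < 6 < 7 < 8 and write every simplex with vertices in increasing order. Then dim K = 2 and the simplices of K are:

  0-simplices (9): [0], [1], [2], [3], [4], [5], [6], [7], [8]
  1-simplices (14): [0,3], [0,4], [0,5], [0,7], [1,2], [1,6], [2,8], [3,4], [3,5], [3,7], [4,5], [4,7], [5,7], [6,8]
  2-simplices (5): [0,3,5], [0,4,5], [0,4,7], [3,4,7], [3,5,7]

giving chain groups C_0 ≅ Z^9, C_1 ≅ Z^14, C_2 ≅ Z^5.

Boundary ∂_1: C_1 → C_0 maps an edge to its endpoints' difference, ∂[p,q] = q − p.
The resulting 9×14 matrix has rank 7, and its Smith normal form has invariant factors (1,1,1,1,1,1,1).

∂_2: C_2 → C_1 sends each 2-simplex [p,q,r] to [q,r] − [p,r] + [p,q]. For instance
  ∂[0,4,7] = [4,7] − [0,7] + [0,4],
  ∂[0,3,5] = [3,5] − [0,5] + [0,3].
This gives a 14×5 integer matrix of rank 5; reducing to Smith normal form yields diagonal entries (1,1,1,1,1).

Reading off H_k = ker ∂_k / im ∂_{k+1}:

  H_0: rank C_0 − rank ∂_1 = 9 − 7 = 2, and the invariant factors of ∂_1 are all 1, so H_0 = Z^2.
  H_1: rank ker ∂_1 − rank ∂_2 = (14 − 7) − 5 = 2, and the invariant factors of ∂_2 are all 1, so H_1 = Z^2.
  H_2: rank ker ∂_2 − rank ∂_3 = (5 − 5) − 0 = 0, and there is no ∂_3, so H_2 = 0.

As a check, the Euler characteristic is 9 − 14 + 5 = 0, which agrees with 2 − 2 + 0 = 0.

Hence the Betti numbers are b_0 = 2, b_1 = 2, b_2 = 0.

b_0 = 2, b_1 = 2, b_2 = 0.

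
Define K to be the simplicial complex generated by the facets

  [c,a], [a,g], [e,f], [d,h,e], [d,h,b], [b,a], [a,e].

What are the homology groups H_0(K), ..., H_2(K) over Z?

We work with the vertex ordering a < b < c < d < e < f < g < h. The simplices of K, each written with vertices in increasing order, are:

  0-simplices (8): a, b, c, d, e, f, g, h
  1-simplices (10): ab, ac, ae, ag, bd, bh, de, dh, ef, eh
  2-simplices (2): bdh, deh

giving chain groups C_0 ≅ Z^8, C_1 ≅ Z^10, C_2 ≅ Z^2.

The boundary map ∂_1: C_1 → C_0 is given by ∂[p,q] = [q] − [p]. For instance
  ∂bd = d − b.
As a 8×10 matrix over Z this has rank 7, with invariant factors (1,1,1,1,1,1,1).

∂_2: C_2 → C_1 sends each 2-simplex [p,q,r] to [q,r] − [p,r] + [p,q]. For instance
  ∂bdh = dh − bh + bd,
  ∂deh = eh − dh + de.
The resulting 10×2 matrix has rank 2, and its Smith normal form has invariant factors (1,1).

From H_k ≅ ker(∂_k) / im(∂_{k+1}) we obtain:

  H_0: rank C_0 − rank ∂_1 = 8 − 7 = 1, and the invariant factors of ∂_1 are all 1, so H_0 = Z.
  H_1: rank ker ∂_1 − rank ∂_2 = (10 − 7) − 2 = 1, and the invariant factors of ∂_2 are all 1, so H_1 = Z.
  H_2: rank ker ∂_2 − rank ∂_3 = (2 − 2) − 0 = 0, and there is no ∂_3, so H_2 = 0.

As a check, the Euler characteristic is 8 − 10 + 2 = 0, which agrees with 1 − 1 + 0 = 0.

H_0 = Z,  H_1 = Z,  H_2 = 0.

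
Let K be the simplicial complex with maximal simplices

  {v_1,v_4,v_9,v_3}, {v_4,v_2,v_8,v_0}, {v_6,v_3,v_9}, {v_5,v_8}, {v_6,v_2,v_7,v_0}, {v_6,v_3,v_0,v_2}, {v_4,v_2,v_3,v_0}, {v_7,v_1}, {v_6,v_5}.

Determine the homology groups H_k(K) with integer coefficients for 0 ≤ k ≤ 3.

We work with the vertex ordering v_0 < v_1 < v_2 < v_3 < v_4 < v_5 < v_6 < v_7 < v_8 < v_9. The simplices of K, each written with vertices in increasing order, are:

  0-simplices (10): [v_0], [v_1], [v_2], [v_3], [v_4], [v_5], [v_6], [v_7], [v_8], [v_9]
  1-simplices (24): (24 of them)
  2-simplices (18): (18 of them)
  3-simplices (5): [v_0,v_2,v_3,v_4], [v_0,v_2,v_3,v_6], [v_0,v_2,v_4,v_8], [v_0,v_2,v_6,v_7], [v_1,v_3,v_4,v_9]

so the chain groups are C_0 ≅ Z^10, C_1 ≅ Z^24, C_2 ≅ Z^18, C_3 ≅ Z^5.

The boundary map ∂_1: C_1 → C_0 sends each edge [p,q] (with p < q) to q − p.
As a 10×24 matrix over Z this has rank 9, with invariant factors (1,1,1,1,1,1,1,1,1).

Boundary ∂_2: C_2 → C_1 acts by ∂[p,q,r] = [q,r] − [p,r] + [p,q]. For instance
  ∂[v_0,v_2,v_3] = [v_2,v_3] − [v_0,v_3] + [v_0,v_2],
  ∂[v_2,v_3,v_6] = [v_3,v_6] − [v_2,v_6] + [v_2,v_3].
This gives a 24×18 integer matrix of rank 13; reducing to Smith normal form yields diagonal entries (1,1,1,1,1,1,1,1,1,1,1,1,1).

∂_3: C_3 → C_2 sends each 3-simplex σ to the alternating sum Σ_i (−1)^i (σ with its i-th vertex removed). For instance
  ∂[v_0,v_2,v_3,v_4] = [v_2,v_3,v_4] − [v_0,v_3,v_4] + [v_0,v_2,v_4] − [v_0,v_2,v_3],
  ∂[v_0,v_2,v_6,v_7] = [v_2,v_6,v_7] − [v_0,v_6,v_7] + [v_0,v_2,v_7] − [v_0,v_2,v_6].
The resulting 18×5 matrix has rank 5, and its Smith normal form has invariant factors (1,1,1,1,1).

From H_k ≅ ker(∂_k) / im(∂_{k+1}) we obtain:

  H_0: rank C_0 − rank ∂_1 = 10 − 9 = 1, and the invariant factors of ∂_1 are all 1, so H_0 ≅ Z.
  H_1: rank ker ∂_1 − rank ∂_2 = (24 − 9) − 13 = 2, and the invariant factors of ∂_2 are all 1, so H_1 ≅ Z^2.
  H_2: rank ker ∂_2 − rank ∂_3 = (18 − 13) − 5 = 0, and the invariant factors of ∂_3 are all 1, so H_2 ≅ 0.
  H_3: rank ker ∂_3 − rank ∂_4 = (5 − 5) − 0 = 0, and there is no ∂_4, so H_3 ≅ 0.

H_0 = Z,  H_1 = Z^2,  H_2 = 0,  H_3 = 0.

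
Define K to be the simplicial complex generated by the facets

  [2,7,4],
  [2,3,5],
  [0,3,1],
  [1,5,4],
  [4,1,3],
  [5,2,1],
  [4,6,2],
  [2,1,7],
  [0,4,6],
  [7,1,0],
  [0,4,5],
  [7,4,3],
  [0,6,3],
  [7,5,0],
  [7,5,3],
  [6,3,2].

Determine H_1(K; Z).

We work with the vertex ordering 0 < 1 < 2 < 3 < 4 < 5 < 6 < 7. The simplices of K, each written with vertices in increasing order, are:

  0-simplices (8): [0], [1], [2], [3], [4], [5], [6], [7]
  1-simplices (24): (24 of them)
  2-simplices (16): [0,1,3], [0,1,7], [0,3,6], [0,4,5], [0,4,6], [0,5,7], [1,2,5], [1,2,7], [1,3,4], [1,4,5], [2,3,5], [2,3,6], [2,4,6], [2,4,7], [3,4,7], [3,5,7]

so the chain groups are C_0 ≅ Z^8, C_1 ≅ Z^24, C_2 ≅ Z^16.

Boundary ∂_1: C_1 → C_0 sends each edge [p,q] (with p < q) to q − p. For instance
  ∂[0,1] = [1] − [0].
As a 8×24 matrix over Z this has rank 7, with invariant factors (1,1,1,1,1,1,1).

Boundary ∂_2: C_2 → C_1 acts by ∂[p,q,r] = [q,r] − [p,r] + [p,q]. For instance
  ∂[1,2,5] = [2,5] − [1,5] + [1,2],
  ∂[1,3,4] = [3,4] − [1,4] + [1,3].
The resulting 24×16 matrix has rank 15, and its Smith normal form has invariant factors (1,1,1,1,1,1,1,1,1,1,1,1,1,1,1).

Now H_k = ker ∂_k / im ∂_{k+1}, so:

  H_1: rank ker ∂_1 − rank ∂_2 = (24 − 7) − 15 = 2, and the invariant factors of ∂_2 are all 1, so H_1 = Z^2.

(K is a triangulation of the torus T^2.)

H_1 ≅ Z^2.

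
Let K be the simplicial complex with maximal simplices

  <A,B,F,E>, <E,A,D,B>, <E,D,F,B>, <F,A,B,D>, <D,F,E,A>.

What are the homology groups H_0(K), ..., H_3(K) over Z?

H_0 = Z,  H_1 = 0,  H_2 = 0,  H_3 = Z.

We work with the vertex ordering A < B < D < E < F. The simplices of K, each written with vertices in increasing order, are:

  0-simplices (5): A, B, D, E, F
  1-simplices (10): AB, AD, AE, AF, BD, BE, BF, DE, DF, EF
  2-simplices (10): ABD, ABE, ABF, ADE, ADF, AEF, BDE, BDF, BEF, DEF
  3-simplices (5): ABDE, ABDF, ABEF, ADEF, BDEF

Hence C_0 ≅ Z^5, C_1 ≅ Z^10, C_2 ≅ Z^10, C_3 ≅ Z^5.

Boundary ∂_1: C_1 → C_0 sends each edge [p,q] (with p < q) to q − p. For instance
  ∂AF = F − A.
The 5×10 boundary matrix has rank 4 and Smith normal form diag(1,1,1,1).

∂_2: C_2 → C_1 acts by ∂[p,q,r] = [q,r] − [p,r] + [p,q]. For instance
  ∂BDE = DE − BE + BD,
  ∂AEF = EF − AF + AE.
The resulting 10×10 matrix has rank 6, and its Smith normal form has invariant factors (1,1,1,1,1,1).

Boundary ∂_3: C_3 → C_2 sends each 3-simplex σ to the alternating sum Σ_i (−1)^i (σ with its i-th vertex removed). For instance
  ∂ABEF = BEF − AEF + ABF − ABE,
  ∂ADEF = DEF − AEF + ADF − ADE.
As a 10×5 matrix over Z this has rank 4, with invariant factors (1,1,1,1).

Computing H_k = (kernel of ∂_k) / (image of ∂_{k+1}):

  H_0: rank C_0 − rank ∂_1 = 5 − 4 = 1, and the invariant factors of ∂_1 are all 1, so H_0 ≅ Z.
  H_1: rank ker ∂_1 − rank ∂_2 = (10 − 4) − 6 = 0, and the invariant factors of ∂_2 are all 1, so H_1 ≅ 0.
  H_2: rank ker ∂_2 − rank ∂_3 = (10 − 6) − 4 = 0, and the invariant factors of ∂_3 are all 1, so H_2 ≅ 0.
  H_3: rank ker ∂_3 − rank ∂_4 = (5 − 4) − 0 = 1, and there is no ∂_4, so H_3 ≅ Z.

(K is a triangulation of the 3-sphere S^3.)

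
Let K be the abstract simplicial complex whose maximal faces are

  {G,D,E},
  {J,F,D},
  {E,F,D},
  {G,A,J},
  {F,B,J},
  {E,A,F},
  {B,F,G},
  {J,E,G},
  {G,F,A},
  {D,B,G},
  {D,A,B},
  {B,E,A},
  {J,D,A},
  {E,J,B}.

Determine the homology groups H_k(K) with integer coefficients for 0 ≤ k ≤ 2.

K has 7 vertices, 21 edges, 14 triangles.
rank ∂_0 = 0, rank ∂_1 = 6 ⇒ b_0 = 7 − 0 − 6 = 1; all invariant factors of ∂_1 are 1 so no torsion. So H_0 ≅ Z.
rank ∂_1 = 6, rank ∂_2 = 13 ⇒ b_1 = 21 − 6 − 13 = 2; all invariant factors of ∂_2 are 1 so no torsion. So H_1 ≅ Z^2.
rank ∂_2 = 13, rank ∂_3 = 0 ⇒ b_2 = 14 − 13 − 0 = 1. So H_2 ≅ Z.

H_0 = Z,  H_1 = Z^2,  H_2 = Z.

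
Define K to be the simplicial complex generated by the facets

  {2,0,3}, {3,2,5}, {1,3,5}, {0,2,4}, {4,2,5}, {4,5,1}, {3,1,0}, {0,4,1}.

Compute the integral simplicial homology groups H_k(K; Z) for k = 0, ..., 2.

K has 6 vertices, 12 edges, 8 triangles.
rank ∂_0 = 0, rank ∂_1 = 5 ⇒ b_0 = 6 − 0 − 5 = 1; all invariant factors of ∂_1 are 1 so no torsion. So H_0 = Z.
rank ∂_1 = 5, rank ∂_2 = 7 ⇒ b_1 = 12 − 5 − 7 = 0; all invariant factors of ∂_2 are 1 so no torsion. So H_1 = 0.
rank ∂_2 = 7, rank ∂_3 = 0 ⇒ b_2 = 8 − 7 − 0 = 1. So H_2 = Z.

H_0 ≅ Z,  H_1 = 0,  H_2 ≅ Z.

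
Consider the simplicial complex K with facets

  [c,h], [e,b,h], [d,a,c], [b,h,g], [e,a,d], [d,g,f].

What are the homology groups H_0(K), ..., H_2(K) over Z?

H_0 = Z,  H_1 = Z^2,  H_2 = 0.

We work with the vertex ordering a < b < c < d < e < f < g < h. The simplices of K, each written with vertices in increasing order, are:

  0-simplices (8): a, b, c, d, e, f, g, h
  1-simplices (14): ac, ad, ae, be, bg, bh, cd, ch, de, df, dg, eh, fg, gh
  2-simplices (5): acd, ade, beh, bgh, dfg

so the chain groups are C_0 ≅ Z^8, C_1 ≅ Z^14, C_2 ≅ Z^5.

∂_1: C_1 → C_0 is given by ∂[p,q] = [q] − [p].
As a 8×14 matrix over Z this has rank 7, with invariant factors (1,1,1,1,1,1,1).

∂_2: C_2 → C_1 maps a triangle to the signed sum of its edges. For instance
  ∂beh = eh − bh + be,
  ∂ade = de − ae + ad.
This gives a 14×5 integer matrix of rank 5; reducing to Smith normal form yields diagonal entries (1,1,1,1,1).

Reading off H_k = ker ∂_k / im ∂_{k+1}:

  H_0: rank C_0 − rank ∂_1 = 8 − 7 = 1, and the invariant factors of ∂_1 are all 1, so H_0 ≅ Z.
  H_1: rank ker ∂_1 − rank ∂_2 = (14 − 7) − 5 = 2, and the invariant factors of ∂_2 are all 1, so H_1 ≅ Z^2.
  H_2: rank ker ∂_2 − rank ∂_3 = (5 − 5) − 0 = 0, and there is no ∂_3, so H_2 ≅ 0.

As a check, the Euler characteristic is 8 − 14 + 5 = -1, which agrees with 1 − 2 + 0 = -1.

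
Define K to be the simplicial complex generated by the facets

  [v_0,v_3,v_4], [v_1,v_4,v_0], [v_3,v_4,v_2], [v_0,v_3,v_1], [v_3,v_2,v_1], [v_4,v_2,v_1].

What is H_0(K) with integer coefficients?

H_0 = Z.

K has 5 vertices, 9 edges, 6 triangles.
rank ∂_0 = 0, rank ∂_1 = 4 ⇒ b_0 = 5 − 0 − 4 = 1; all invariant factors of ∂_1 are 1 so no torsion. So H_0 ≅ Z.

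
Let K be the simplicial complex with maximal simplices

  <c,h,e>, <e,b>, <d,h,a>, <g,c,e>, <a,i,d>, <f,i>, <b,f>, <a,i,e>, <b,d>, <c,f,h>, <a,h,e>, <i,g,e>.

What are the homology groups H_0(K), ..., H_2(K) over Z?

K has 9 vertices, 19 edges, 8 triangles.
rank ∂_0 = 0, rank ∂_1 = 8 ⇒ b_0 = 9 − 0 − 8 = 1; all invariant factors of ∂_1 are 1 so no torsion. So H_0 ≅ Z.
rank ∂_1 = 8, rank ∂_2 = 8 ⇒ b_1 = 19 − 8 − 8 = 3; all invariant factors of ∂_2 are 1 so no torsion. So H_1 ≅ Z^3.
rank ∂_2 = 8, rank ∂_3 = 0 ⇒ b_2 = 8 − 8 − 0 = 0. So H_2 ≅ 0.

H_0 = Z,  H_1 = Z^3,  H_2 = 0.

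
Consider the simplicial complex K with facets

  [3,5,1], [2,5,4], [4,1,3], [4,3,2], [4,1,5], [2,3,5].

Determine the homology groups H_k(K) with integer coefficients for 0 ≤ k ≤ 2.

H_0 ≅ Z,  H_1 = 0,  H_2 ≅ Z.

K has 5 vertices, 9 edges, 6 triangles.
rank ∂_0 = 0, rank ∂_1 = 4 ⇒ b_0 = 5 − 0 − 4 = 1; all invariant factors of ∂_1 are 1 so no torsion. So H_0 = Z.
rank ∂_1 = 4, rank ∂_2 = 5 ⇒ b_1 = 9 − 4 − 5 = 0; all invariant factors of ∂_2 are 1 so no torsion. So H_1 = 0.
rank ∂_2 = 5, rank ∂_3 = 0 ⇒ b_2 = 6 − 5 − 0 = 1. So H_2 = Z.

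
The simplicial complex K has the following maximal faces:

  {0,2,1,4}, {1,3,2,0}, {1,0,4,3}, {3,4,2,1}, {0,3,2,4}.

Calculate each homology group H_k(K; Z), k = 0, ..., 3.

H_0 = Z,  H_1 = 0,  H_2 = 0,  H_3 = Z.

Order the vertices as 0 < 1 < 2 < 3 < 4. Listing each simplex with vertices in this order, K has dimension 3 with simplices:

  0-simplices (5): [0], [1], [2], [3], [4]
  1-simplices (10): [0,1], [0,2], [0,3], [0,4], [1,2], [1,3], [1,4], [2,3], [2,4], [3,4]
  2-simplices (10): [0,1,2], [0,1,3], [0,1,4], [0,2,3], [0,2,4], [0,3,4], [1,2,3], [1,2,4], [1,3,4], [2,3,4]
  3-simplices (5): [0,1,2,3], [0,1,2,4], [0,1,3,4], [0,2,3,4], [1,2,3,4]

giving chain groups C_0 ≅ Z^5, C_1 ≅ Z^10, C_2 ≅ Z^10, C_3 ≅ Z^5.

Boundary ∂_1: C_1 → C_0 sends each edge [p,q] (with p < q) to q − p. For instance
  ∂[0,1] = [1] − [0].
As a 5×10 matrix over Z this has rank 4, with invariant factors (1,1,1,1).

The boundary map ∂_2: C_2 → C_1 maps a triangle to the signed sum of its edges. For instance
  ∂[2,3,4] = [3,4] − [2,4] + [2,3],
  ∂[0,1,4] = [1,4] − [0,4] + [0,1].
This gives a 10×10 integer matrix of rank 6; reducing to Smith normal form yields diagonal entries (1,1,1,1,1,1).

Boundary ∂_3: C_3 → C_2 sends each 3-simplex σ to the alternating sum Σ_i (−1)^i (σ with its i-th vertex removed). For instance
  ∂[0,1,2,4] = [1,2,4] − [0,2,4] + [0,1,4] − [0,1,2],
  ∂[0,2,3,4] = [2,3,4] − [0,3,4] + [0,2,4] − [0,2,3].
This gives a 10×5 integer matrix of rank 4; reducing to Smith normal form yields diagonal entries (1,1,1,1).

Reading off H_k = ker ∂_k / im ∂_{k+1}:

  H_0: rank C_0 − rank ∂_1 = 5 − 4 = 1, and the invariant factors of ∂_1 are all 1, so H_0 ≅ Z.
  H_1: rank ker ∂_1 − rank ∂_2 = (10 − 4) − 6 = 0, and the invariant factors of ∂_2 are all 1, so H_1 ≅ 0.
  H_2: rank ker ∂_2 − rank ∂_3 = (10 − 6) − 4 = 0, and the invariant factors of ∂_3 are all 1, so H_2 ≅ 0.
  H_3: rank ker ∂_3 − rank ∂_4 = (5 − 4) − 0 = 1, and there is no ∂_4, so H_3 ≅ Z.

As a check, the Euler characteristic is 5 − 10 + 10 − 5 = 0, which agrees with 1 − 0 + 0 − 1 = 0.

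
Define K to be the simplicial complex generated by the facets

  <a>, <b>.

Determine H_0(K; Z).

Fix the vertex order a < b and write every simplex with vertices in increasing order. Then dim K = 0 and the simplices of K are:

  0-simplices (2): a, b

Hence C_0 ≅ Z^2.

Computing H_k = (kernel of ∂_k) / (image of ∂_{k+1}):

  H_0: rank C_0 − rank ∂_1 = 2 − 0 = 2, and there is no ∂_1, so H_0 ≅ Z^2.

H_0 ≅ Z^2.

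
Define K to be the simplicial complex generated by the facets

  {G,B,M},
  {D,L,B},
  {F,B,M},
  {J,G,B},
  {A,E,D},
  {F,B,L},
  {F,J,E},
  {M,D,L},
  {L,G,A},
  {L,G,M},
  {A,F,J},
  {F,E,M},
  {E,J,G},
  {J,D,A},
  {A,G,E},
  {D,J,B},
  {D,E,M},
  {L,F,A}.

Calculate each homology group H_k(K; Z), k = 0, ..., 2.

We work with the vertex ordering A < B < D < E < F < G < J < L < M. The simplices of K, each written with vertices in increasing order, are:

  0-simplices (9): A, B, D, E, F, G, J, L, M
  1-simplices (27): AD, AE, AF, AG, AJ, AL, BD, BF, BG, BJ, BL, BM, DE, DJ, DL, DM, EF, EG, EJ, EM, FJ, FL, FM, GJ, GL, GM, LM
  2-simplices (18): ADE, ADJ, AEG, AFJ, AFL, AGL, BDJ, BDL, BFL, BFM, BGJ, BGM, DEM, DLM, EFJ, EFM, EGJ, GLM

giving chain groups C_0 ≅ Z^9, C_1 ≅ Z^27, C_2 ≅ Z^18.

∂_1: C_1 → C_0 is given by ∂[p,q] = [q] − [p]. For instance
  ∂GM = M − G.
The resulting 9×27 matrix has rank 8, and its Smith normal form has invariant factors (1,1,1,1,1,1,1,1).

Boundary ∂_2: C_2 → C_1 maps a triangle to the signed sum of its edges. For instance
  ∂BFM = FM − BM + BF,
  ∂DEM = EM − DM + DE.
As a 27×18 matrix over Z this has rank 18, with invariant factors (1,1,1,1,1,1,1,1,1,1,1,1,1,1,1,1,1,2).

From H_k ≅ ker(∂_k) / im(∂_{k+1}) we obtain:

  H_0: rank C_0 − rank ∂_1 = 9 − 8 = 1, and the invariant factors of ∂_1 are all 1, so H_0 = Z.
  H_1: rank ker ∂_1 − rank ∂_2 = (27 − 8) − 18 = 1, and ∂_2 has invariant factor 2 > 1, so H_1 = Z × Z/2.
  H_2: rank ker ∂_2 − rank ∂_3 = (18 − 18) − 0 = 0, and there is no ∂_3, so H_2 = 0.

(K is a triangulation of the Klein bottle.)

H_0 = Z,  H_1 = Z × Z/2,  H_2 = 0.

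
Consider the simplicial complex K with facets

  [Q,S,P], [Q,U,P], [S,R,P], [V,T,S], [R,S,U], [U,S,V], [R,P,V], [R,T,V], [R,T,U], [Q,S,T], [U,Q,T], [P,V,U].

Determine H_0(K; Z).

H_0 ≅ Z.

We work with the vertex ordering P < Q < R < S < T < U < V. The simplices of K, each written with vertices in increasing order, are:

  0-simplices (7): P, Q, R, S, T, U, V
  1-simplices (18): PQ, PR, PS, PU, PV, QS, QT, QU, RS, RT, RU, RV, ST, SU, SV, TU, TV, UV
  2-simplices (12): PQS, PQU, PRS, PRV, PUV, QST, QTU, RSU, RTU, RTV, STV, SUV

giving chain groups C_0 ≅ Z^7, C_1 ≅ Z^18, C_2 ≅ Z^12.

∂_1: C_1 → C_0 sends each edge [p,q] (with p < q) to q − p. For instance
  ∂SV = V − S.
The 7×18 boundary matrix has rank 6 and Smith normal form diag(1,1,1,1,1,1).

The boundary map ∂_2: C_2 → C_1 sends each 2-simplex [p,q,r] to [q,r] − [p,r] + [p,q]. For instance
  ∂RSU = SU − RU + RS,
  ∂PRV = RV − PV + PR.
This gives a 18×12 integer matrix of rank 12; reducing to Smith normal form yields diagonal entries (1,1,1,1,1,1,1,1,1,1,1,2).

Reading off H_k = ker ∂_k / im ∂_{k+1}:

  H_0: rank C_0 − rank ∂_1 = 7 − 6 = 1, and the invariant factors of ∂_1 are all 1, so H_0 ≅ Z.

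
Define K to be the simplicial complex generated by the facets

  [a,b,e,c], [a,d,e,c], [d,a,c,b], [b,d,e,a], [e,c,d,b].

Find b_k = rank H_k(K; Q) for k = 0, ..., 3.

Take the total order a < b < c < d < e on the vertex set. Then K (dimension 3) consists of the simplices:

  0-simplices (5): a, b, c, d, e
  1-simplices (10): ab, ac, ad, ae, bc, bd, be, cd, ce, de
  2-simplices (10): abc, abd, abe, acd, ace, ade, bcd, bce, bde, cde
  3-simplices (5): abcd, abce, abde, acde, bcde

giving chain groups C_0 ≅ Z^5, C_1 ≅ Z^10, C_2 ≅ Z^10, C_3 ≅ Z^5.

∂_1: C_1 → C_0 sends each edge [p,q] (with p < q) to q − p.
The 5×10 boundary matrix has rank 4 and Smith normal form diag(1,1,1,1).

∂_2: C_2 → C_1 sends each 2-simplex [p,q,r] to [q,r] − [p,r] + [p,q]. For instance
  ∂abc = bc − ac + ab,
  ∂abd = bd − ad + ab.
As a 10×10 matrix over Z this has rank 6, with invariant factors (1,1,1,1,1,1).

The boundary map ∂_3: C_3 → C_2 sends each 3-simplex σ to the alternating sum Σ_i (−1)^i (σ with its i-th vertex removed). For instance
  ∂abde = bde − ade + abe − abd,
  ∂abcd = bcd − acd + abd − abc.
The 10×5 boundary matrix has rank 4 and Smith normal form diag(1,1,1,1).

From H_k ≅ ker(∂_k) / im(∂_{k+1}) we obtain:

  H_0: rank C_0 − rank ∂_1 = 5 − 4 = 1, and the invariant factors of ∂_1 are all 1, so H_0 = Z.
  H_1: rank ker ∂_1 − rank ∂_2 = (10 − 4) − 6 = 0, and the invariant factors of ∂_2 are all 1, so H_1 = 0.
  H_2: rank ker ∂_2 − rank ∂_3 = (10 − 6) − 4 = 0, and the invariant factors of ∂_3 are all 1, so H_2 = 0.
  H_3: rank ker ∂_3 − rank ∂_4 = (5 − 4) − 0 = 1, and there is no ∂_4, so H_3 = Z.

Hence the Betti numbers are b_0 = 1, b_1 = 0, b_2 = 0, b_3 = 1.

b_0 = 1, b_1 = 0, b_2 = 0, b_3 = 1.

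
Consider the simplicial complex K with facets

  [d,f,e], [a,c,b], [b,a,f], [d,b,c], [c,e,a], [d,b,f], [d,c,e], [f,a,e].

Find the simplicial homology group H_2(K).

Fix the vertex order a < b < c < d < e < f and write every simplex with vertices in increasing order. Then dim K = 2 and the simplices of K are:

  0-simplices (6): a, b, c, d, e, f
  1-simplices (12): ab, ac, ae, af, bc, bd, bf, cd, ce, de, df, ef
  2-simplices (8): abc, abf, ace, aef, bcd, bdf, cde, def

giving chain groups C_0 ≅ Z^6, C_1 ≅ Z^12, C_2 ≅ Z^8.

Boundary ∂_1: C_1 → C_0 sends each edge [p,q] (with p < q) to q − p.
The resulting 6×12 matrix has rank 5, and its Smith normal form has invariant factors (1,1,1,1,1).

Boundary ∂_2: C_2 → C_1 acts by ∂[p,q,r] = [q,r] − [p,r] + [p,q]. For instance
  ∂bcd = cd − bd + bc,
  ∂def = ef − df + de.
The 12×8 boundary matrix has rank 7 and Smith normal form diag(1,1,1,1,1,1,1).

Reading off H_k = ker ∂_k / im ∂_{k+1}:

  H_2: rank ker ∂_2 − rank ∂_3 = (8 − 7) − 0 = 1, and there is no ∂_3, so H_2 = Z.

H_2 ≅ Z.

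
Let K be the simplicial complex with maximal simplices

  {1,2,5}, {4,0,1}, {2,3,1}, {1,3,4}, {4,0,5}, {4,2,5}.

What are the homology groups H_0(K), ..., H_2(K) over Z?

H_0 = Z,  H_1 = Z,  H_2 = 0.

Fix the vertex order 0 < 1 < 2 < 3 < 4 < 5 and write every simplex with vertices in increasing order. Then dim K = 2 and the simplices of K are:

  0-simplices (6): [0], [1], [2], [3], [4], [5]
  1-simplices (12): [0,1], [0,4], [0,5], [1,2], [1,3], [1,4], [1,5], [2,3], [2,4], [2,5], [3,4], [4,5]
  2-simplices (6): [0,1,4], [0,4,5], [1,2,3], [1,2,5], [1,3,4], [2,4,5]

Hence C_0 ≅ Z^6, C_1 ≅ Z^12, C_2 ≅ Z^6.

Boundary ∂_1: C_1 → C_0 sends each edge [p,q] (with p < q) to q − p. For instance
  ∂[2,5] = [5] − [2].
The resulting 6×12 matrix has rank 5, and its Smith normal form has invariant factors (1,1,1,1,1).

The boundary map ∂_2: C_2 → C_1 sends each 2-simplex [p,q,r] to [q,r] − [p,r] + [p,q]. For instance
  ∂[0,1,4] = [1,4] − [0,4] + [0,1],
  ∂[0,4,5] = [4,5] − [0,5] + [0,4].
This gives a 12×6 integer matrix of rank 6; reducing to Smith normal form yields diagonal entries (1,1,1,1,1,1).

From H_k ≅ ker(∂_k) / im(∂_{k+1}) we obtain:

  H_0: rank C_0 − rank ∂_1 = 6 − 5 = 1, and the invariant factors of ∂_1 are all 1, so H_0 = Z.
  H_1: rank ker ∂_1 − rank ∂_2 = (12 − 5) − 6 = 1, and the invariant factors of ∂_2 are all 1, so H_1 = Z.
  H_2: rank ker ∂_2 − rank ∂_3 = (6 − 6) − 0 = 0, and there is no ∂_3, so H_2 = 0.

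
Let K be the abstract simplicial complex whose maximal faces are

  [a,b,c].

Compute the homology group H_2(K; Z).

We work with the vertex ordering a < b < c. The simplices of K, each written with vertices in increasing order, are:

  0-simplices (3): a, b, c
  1-simplices (3): ab, ac, bc
  2-simplices (1): abc

Hence C_0 ≅ Z^3, C_1 ≅ Z^3, C_2 ≅ Z^1.

The boundary map ∂_1: C_1 → C_0 maps an edge to its endpoints' difference, ∂[p,q] = q − p. For instance
  ∂bc = c − b.
This gives a 3×3 integer matrix of rank 2; reducing to Smith normal form yields diagonal entries (1,1).

The boundary map ∂_2: C_2 → C_1 maps a triangle to the signed sum of its edges. For instance
  ∂abc = bc − ac + ab.
The resulting 3×1 matrix has rank 1, and its Smith normal form has invariant factors (1).

Reading off H_k = ker ∂_k / im ∂_{k+1}:

  H_2: rank ker ∂_2 − rank ∂_3 = (1 − 1) − 0 = 0, and there is no ∂_3, so H_2 = 0.

(K is a triangulation of the 2-simplex.)

H_2 = 0.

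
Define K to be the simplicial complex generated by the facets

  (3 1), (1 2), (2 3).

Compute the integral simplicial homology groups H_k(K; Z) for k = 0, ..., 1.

H_0 ≅ Z,  H_1 ≅ Z.

Fix the vertex order 1 < 2 < 3 and write every simplex with vertices in increasing order. Then dim K = 1 and the simplices of K are:

  0-simplices (3): [1], [2], [3]
  1-simplices (3): [1,2], [1,3], [2,3]

giving chain groups C_0 ≅ Z^3, C_1 ≅ Z^3.

Boundary ∂_1: C_1 → C_0 maps an edge to its endpoints' difference, ∂[p,q] = q − p. For instance
  ∂[1,2] = [2] − [1].
The resulting 3×3 matrix has rank 2, and its Smith normal form has invariant factors (1,1).

Reading off H_k = ker ∂_k / im ∂_{k+1}:

  H_0: rank C_0 − rank ∂_1 = 3 − 2 = 1, and the invariant factors of ∂_1 are all 1, so H_0 ≅ Z.
  H_1: rank ker ∂_1 − rank ∂_2 = (3 − 2) − 0 = 1, and there is no ∂_2, so H_1 ≅ Z.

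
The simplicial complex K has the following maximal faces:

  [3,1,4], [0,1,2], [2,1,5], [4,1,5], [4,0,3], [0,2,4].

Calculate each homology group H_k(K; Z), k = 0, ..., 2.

H_0 ≅ Z,  H_1 ≅ Z,  H_2 = 0.

Take the total order 0 < 1 < 2 < 3 < 4 < 5 on the vertex set. Then K (dimension 2) consists of the simplices:

  0-simplices (6): [0], [1], [2], [3], [4], [5]
  1-simplices (12): [0,1], [0,2], [0,3], [0,4], [1,2], [1,3], [1,4], [1,5], [2,4], [2,5], [3,4], [4,5]
  2-simplices (6): [0,1,2], [0,2,4], [0,3,4], [1,2,5], [1,3,4], [1,4,5]

giving chain groups C_0 ≅ Z^6, C_1 ≅ Z^12, C_2 ≅ Z^6.

∂_1: C_1 → C_0 sends each edge [p,q] (with p < q) to q − p.
The resulting 6×12 matrix has rank 5, and its Smith normal form has invariant factors (1,1,1,1,1).

∂_2: C_2 → C_1 sends each 2-simplex [p,q,r] to [q,r] − [p,r] + [p,q]. For instance
  ∂[1,4,5] = [4,5] − [1,5] + [1,4],
  ∂[0,1,2] = [1,2] − [0,2] + [0,1].
The resulting 12×6 matrix has rank 6, and its Smith normal form has invariant factors (1,1,1,1,1,1).

Computing H_k = (kernel of ∂_k) / (image of ∂_{k+1}):

  H_0: rank C_0 − rank ∂_1 = 6 − 5 = 1, and the invariant factors of ∂_1 are all 1, so H_0 = Z.
  H_1: rank ker ∂_1 − rank ∂_2 = (12 − 5) − 6 = 1, and the invariant factors of ∂_2 are all 1, so H_1 = Z.
  H_2: rank ker ∂_2 − rank ∂_3 = (6 − 6) − 0 = 0, and there is no ∂_3, so H_2 = 0.

(K is a triangulation of the cylinder S^1 x I.)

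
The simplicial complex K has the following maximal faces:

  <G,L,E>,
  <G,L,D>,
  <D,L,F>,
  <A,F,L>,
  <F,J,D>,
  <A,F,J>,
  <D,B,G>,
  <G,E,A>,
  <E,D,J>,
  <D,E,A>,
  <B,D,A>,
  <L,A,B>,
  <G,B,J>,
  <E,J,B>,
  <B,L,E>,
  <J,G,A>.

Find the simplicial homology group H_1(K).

Fix the vertex order A < B < D < E < F < G < J < L and write every simplex with vertices in increasing order. Then dim K = 2 and the simplices of K are:

  0-simplices (8): A, B, D, E, F, G, J, L
  1-simplices (24): AB, AD, AE, AF, AG, AJ, AL, BD, BE, BG, BJ, BL, DE, DF, DG, DJ, DL, EG, EJ, EL, FJ, FL, GJ, GL
  2-simplices (16): ABD, ABL, ADE, AEG, AFJ, AFL, AGJ, BDG, BEJ, BEL, BGJ, DEJ, DFJ, DFL, DGL, EGL

so the chain groups are C_0 ≅ Z^8, C_1 ≅ Z^24, C_2 ≅ Z^16.

∂_1: C_1 → C_0 is given by ∂[p,q] = [q] − [p]. For instance
  ∂AD = D − A.
As a 8×24 matrix over Z this has rank 7, with invariant factors (1,1,1,1,1,1,1).

∂_2: C_2 → C_1 sends each 2-simplex [p,q,r] to [q,r] − [p,r] + [p,q]. For instance
  ∂ABL = BL − AL + AB,
  ∂BDG = DG − BG + BD.
The 24×16 boundary matrix has rank 15 and Smith normal form diag(1,1,1,1,1,1,1,1,1,1,1,1,1,1,1).

Computing H_k = (kernel of ∂_k) / (image of ∂_{k+1}):

  H_1: rank ker ∂_1 − rank ∂_2 = (24 − 7) − 15 = 2, and the invariant factors of ∂_2 are all 1, so H_1 ≅ Z^2.

H_1 = Z^2.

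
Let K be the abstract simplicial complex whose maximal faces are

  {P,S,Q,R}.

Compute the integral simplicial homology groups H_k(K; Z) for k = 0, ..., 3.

K has 4 vertices, 6 edges, 4 triangles, 1 3-simplex.
rank ∂_0 = 0, rank ∂_1 = 3 ⇒ b_0 = 4 − 0 − 3 = 1; all invariant factors of ∂_1 are 1 so no torsion. So H_0 ≅ Z.
rank ∂_1 = 3, rank ∂_2 = 3 ⇒ b_1 = 6 − 3 − 3 = 0; all invariant factors of ∂_2 are 1 so no torsion. So H_1 ≅ 0.
rank ∂_2 = 3, rank ∂_3 = 1 ⇒ b_2 = 4 − 3 − 1 = 0; all invariant factors of ∂_3 are 1 so no torsion. So H_2 ≅ 0.
rank ∂_3 = 1, rank ∂_4 = 0 ⇒ b_3 = 1 − 1 − 0 = 0. So H_3 ≅ 0.

H_0 ≅ Z,  H_1 = 0,  H_2 = 0,  H_3 = 0.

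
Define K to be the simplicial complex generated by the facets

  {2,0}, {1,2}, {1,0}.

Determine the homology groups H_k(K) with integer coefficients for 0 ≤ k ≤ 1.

H_0 ≅ Z,  H_1 ≅ Z.

Order the vertices as 0 < 1 < 2. Listing each simplex with vertices in this order, K has dimension 1 with simplices:

  0-simplices (3): [0], [1], [2]
  1-simplices (3): [0,1], [0,2], [1,2]

giving chain groups C_0 ≅ Z^3, C_1 ≅ Z^3.

∂_1: C_1 → C_0 sends each edge [p,q] (with p < q) to q − p.
The 3×3 boundary matrix has rank 2 and Smith normal form diag(1,1).

Computing H_k = (kernel of ∂_k) / (image of ∂_{k+1}):

  H_0: rank C_0 − rank ∂_1 = 3 − 2 = 1, and the invariant factors of ∂_1 are all 1, so H_0 = Z.
  H_1: rank ker ∂_1 − rank ∂_2 = (3 − 2) − 0 = 1, and there is no ∂_2, so H_1 = Z.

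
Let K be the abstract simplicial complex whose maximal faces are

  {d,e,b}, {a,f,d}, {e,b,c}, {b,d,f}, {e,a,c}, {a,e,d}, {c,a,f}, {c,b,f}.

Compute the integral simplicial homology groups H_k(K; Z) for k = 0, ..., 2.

Take the total order a < b < c < d < e < f on the vertex set. Then K (dimension 2) consists of the simplices:

  0-simplices (6): a, b, c, d, e, f
  1-simplices (12): ac, ad, ae, af, bc, bd, be, bf, ce, cf, de, df
  2-simplices (8): ace, acf, ade, adf, bce, bcf, bde, bdf

giving chain groups C_0 ≅ Z^6, C_1 ≅ Z^12, C_2 ≅ Z^8.

The boundary map ∂_1: C_1 → C_0 sends each edge [p,q] (with p < q) to q − p. For instance
  ∂ac = c − a.
As a 6×12 matrix over Z this has rank 5, with invariant factors (1,1,1,1,1).

Boundary ∂_2: C_2 → C_1 acts by ∂[p,q,r] = [q,r] − [p,r] + [p,q]. For instance
  ∂bdf = df − bf + bd,
  ∂ade = de − ae + ad.
As a 12×8 matrix over Z this has rank 7, with invariant factors (1,1,1,1,1,1,1).

Reading off H_k = ker ∂_k / im ∂_{k+1}:

  H_0: rank C_0 − rank ∂_1 = 6 − 5 = 1, and the invariant factors of ∂_1 are all 1, so H_0 = Z.
  H_1: rank ker ∂_1 − rank ∂_2 = (12 − 5) − 7 = 0, and the invariant factors of ∂_2 are all 1, so H_1 = 0.
  H_2: rank ker ∂_2 − rank ∂_3 = (8 − 7) − 0 = 1, and there is no ∂_3, so H_2 = Z.

As a check, the Euler characteristic is 6 − 12 + 8 = 2, which agrees with 1 − 0 + 1 = 2.

H_0 = Z,  H_1 = 0,  H_2 = Z.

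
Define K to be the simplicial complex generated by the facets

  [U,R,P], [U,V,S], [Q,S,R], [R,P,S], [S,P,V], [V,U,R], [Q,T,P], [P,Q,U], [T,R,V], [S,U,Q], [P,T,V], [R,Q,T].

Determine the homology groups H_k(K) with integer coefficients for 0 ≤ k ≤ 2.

H_0 ≅ Z,  H_1 ≅ Z/2,  H_2 = 0.

Fix the vertex order P < Q < R < S < T < U < V and write every simplex with vertices in increasing order. Then dim K = 2 and the simplices of K are:

  0-simplices (7): P, Q, R, S, T, U, V
  1-simplices (18): PQ, PR, PS, PT, PU, PV, QR, QS, QT, QU, RS, RT, RU, RV, SU, SV, TV, UV
  2-simplices (12): PQT, PQU, PRS, PRU, PSV, PTV, QRS, QRT, QSU, RTV, RUV, SUV

Hence C_0 ≅ Z^7, C_1 ≅ Z^18, C_2 ≅ Z^12.

The boundary map ∂_1: C_1 → C_0 sends each edge [p,q] (with p < q) to q − p.
This gives a 7×18 integer matrix of rank 6; reducing to Smith normal form yields diagonal entries (1,1,1,1,1,1).

Boundary ∂_2: C_2 → C_1 sends each 2-simplex [p,q,r] to [q,r] − [p,r] + [p,q]. For instance
  ∂PQT = QT − PT + PQ,
  ∂PRS = RS − PS + PR.
The 18×12 boundary matrix has rank 12 and Smith normal form diag(1,1,1,1,1,1,1,1,1,1,1,2).

From H_k ≅ ker(∂_k) / im(∂_{k+1}) we obtain:

  H_0: rank C_0 − rank ∂_1 = 7 − 6 = 1, and the invariant factors of ∂_1 are all 1, so H_0 = Z.
  H_1: rank ker ∂_1 − rank ∂_2 = (18 − 6) − 12 = 0, and ∂_2 has invariant factor 2 > 1, so H_1 = Z/2.
  H_2: rank ker ∂_2 − rank ∂_3 = (12 − 12) − 0 = 0, and there is no ∂_3, so H_2 = 0.

(K is a triangulation of the real projective plane RP^2.)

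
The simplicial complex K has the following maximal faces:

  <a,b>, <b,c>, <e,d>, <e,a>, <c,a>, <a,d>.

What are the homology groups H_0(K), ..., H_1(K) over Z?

Take the total order a < b < c < d < e on the vertex set. Then K (dimension 1) consists of the simplices:

  0-simplices (5): a, b, c, d, e
  1-simplices (6): ab, ac, ad, ae, bc, de

so the chain groups are C_0 ≅ Z^5, C_1 ≅ Z^6.

∂_1: C_1 → C_0 is given by ∂[p,q] = [q] − [p]. For instance
  ∂ad = d − a.
The resulting 5×6 matrix has rank 4, and its Smith normal form has invariant factors (1,1,1,1).

Reading off H_k = ker ∂_k / im ∂_{k+1}:

  H_0: rank C_0 − rank ∂_1 = 5 − 4 = 1, and the invariant factors of ∂_1 are all 1, so H_0 = Z.
  H_1: rank ker ∂_1 − rank ∂_2 = (6 − 4) − 0 = 2, and there is no ∂_2, so H_1 = Z^2.

H_0 = Z,  H_1 = Z^2.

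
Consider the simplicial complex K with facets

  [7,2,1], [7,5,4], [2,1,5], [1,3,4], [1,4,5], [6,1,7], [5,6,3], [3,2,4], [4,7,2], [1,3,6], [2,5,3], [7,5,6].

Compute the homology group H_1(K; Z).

H_1 = Z/2.

We work with the vertex ordering 1 < 2 < 3 < 4 < 5 < 6 < 7. The simplices of K, each written with vertices in increasing order, are:

  0-simplices (7): [1], [2], [3], [4], [5], [6], [7]
  1-simplices (18): [1,2], [1,3], [1,4], [1,5], [1,6], [1,7], [2,3], [2,4], [2,5], [2,7], [3,4], [3,5], [3,6], [4,5], [4,7], [5,6], [5,7], [6,7]
  2-simplices (12): [1,2,5], [1,2,7], [1,3,4], [1,3,6], [1,4,5], [1,6,7], [2,3,4], [2,3,5], [2,4,7], [3,5,6], [4,5,7], [5,6,7]

so the chain groups are C_0 ≅ Z^7, C_1 ≅ Z^18, C_2 ≅ Z^12.

∂_1: C_1 → C_0 is given by ∂[p,q] = [q] − [p]. For instance
  ∂[3,6] = [6] − [3].
This gives a 7×18 integer matrix of rank 6; reducing to Smith normal form yields diagonal entries (1,1,1,1,1,1).

∂_2: C_2 → C_1 acts by ∂[p,q,r] = [q,r] − [p,r] + [p,q]. For instance
  ∂[1,2,7] = [2,7] − [1,7] + [1,2],
  ∂[2,3,4] = [3,4] − [2,4] + [2,3].
As a 18×12 matrix over Z this has rank 12, with invariant factors (1,1,1,1,1,1,1,1,1,1,1,2).

From H_k ≅ ker(∂_k) / im(∂_{k+1}) we obtain:

  H_1: rank ker ∂_1 − rank ∂_2 = (18 − 6) − 12 = 0, and ∂_2 has invariant factor 2 > 1, so H_1 = Z/2.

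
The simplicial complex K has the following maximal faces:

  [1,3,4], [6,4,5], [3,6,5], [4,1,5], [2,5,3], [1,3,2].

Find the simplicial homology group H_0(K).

H_0 ≅ Z.

K has 6 vertices, 12 edges, 6 triangles.
rank ∂_0 = 0, rank ∂_1 = 5 ⇒ b_0 = 6 − 0 − 5 = 1; all invariant factors of ∂_1 are 1 so no torsion. So H_0 = Z.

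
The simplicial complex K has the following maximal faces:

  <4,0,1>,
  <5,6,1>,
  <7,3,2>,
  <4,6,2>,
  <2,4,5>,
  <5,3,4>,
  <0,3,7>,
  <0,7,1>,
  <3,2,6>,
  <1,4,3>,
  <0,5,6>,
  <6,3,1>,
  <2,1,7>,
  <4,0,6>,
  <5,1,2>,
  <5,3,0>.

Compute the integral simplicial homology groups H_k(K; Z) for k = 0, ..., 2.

Fix the vertex order 0 < 1 < 2 < 3 < 4 < 5 < 6 < 7 and write every simplex with vertices in increasing order. Then dim K = 2 and the simplices of K are:

  0-simplices (8): [0], [1], [2], [3], [4], [5], [6], [7]
  1-simplices (24): (24 of them)
  2-simplices (16): [0,1,4], [0,1,7], [0,3,5], [0,3,7], [0,4,6], [0,5,6], [1,2,5], [1,2,7], [1,3,4], [1,3,6], [1,5,6], [2,3,6], [2,3,7], [2,4,5], [2,4,6], [3,4,5]

Hence C_0 ≅ Z^8, C_1 ≅ Z^24, C_2 ≅ Z^16.

Boundary ∂_1: C_1 → C_0 maps an edge to its endpoints' difference, ∂[p,q] = q − p.
The 8×24 boundary matrix has rank 7 and Smith normal form diag(1,1,1,1,1,1,1).

Boundary ∂_2: C_2 → C_1 sends each 2-simplex [p,q,r] to [q,r] − [p,r] + [p,q]. For instance
  ∂[0,1,4] = [1,4] − [0,4] + [0,1],
  ∂[2,4,5] = [4,5] − [2,5] + [2,4].
The 24×16 boundary matrix has rank 15 and Smith normal form diag(1,1,1,1,1,1,1,1,1,1,1,1,1,1,1).

From H_k ≅ ker(∂_k) / im(∂_{k+1}) we obtain:

  H_0: rank C_0 − rank ∂_1 = 8 − 7 = 1, and the invariant factors of ∂_1 are all 1, so H_0 = Z.
  H_1: rank ker ∂_1 − rank ∂_2 = (24 − 7) − 15 = 2, and the invariant factors of ∂_2 are all 1, so H_1 = Z^2.
  H_2: rank ker ∂_2 − rank ∂_3 = (16 − 15) − 0 = 1, and there is no ∂_3, so H_2 = Z.

(K is a triangulation of the torus T^2.)

H_0 ≅ Z,  H_1 ≅ Z^2,  H_2 ≅ Z.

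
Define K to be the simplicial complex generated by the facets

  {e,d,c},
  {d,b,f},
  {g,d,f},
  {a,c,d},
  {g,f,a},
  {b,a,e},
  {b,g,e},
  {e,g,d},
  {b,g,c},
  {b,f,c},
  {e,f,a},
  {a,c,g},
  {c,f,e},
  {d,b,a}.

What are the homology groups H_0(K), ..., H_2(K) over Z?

H_0 = Z,  H_1 = Z^2,  H_2 = Z.

Order the vertices as a < b < c < d < e < f < g. Listing each simplex with vertices in this order, K has dimension 2 with simplices:

  0-simplices (7): a, b, c, d, e, f, g
  1-simplices (21): ab, ac, ad, ae, af, ag, bc, bd, be, bf, bg, cd, ce, cf, cg, de, df, dg, ef, eg, fg
  2-simplices (14): abd, abe, acd, acg, aef, afg, bcf, bcg, bdf, beg, cde, cef, deg, dfg

Hence C_0 ≅ Z^7, C_1 ≅ Z^21, C_2 ≅ Z^14.

∂_1: C_1 → C_0 maps an edge to its endpoints' difference, ∂[p,q] = q − p.
As a 7×21 matrix over Z this has rank 6, with invariant factors (1,1,1,1,1,1).

The boundary map ∂_2: C_2 → C_1 acts by ∂[p,q,r] = [q,r] − [p,r] + [p,q]. For instance
  ∂acg = cg − ag + ac,
  ∂abd = bd − ad + ab.
This gives a 21×14 integer matrix of rank 13; reducing to Smith normal form yields diagonal entries (1,1,1,1,1,1,1,1,1,1,1,1,1).

From H_k ≅ ker(∂_k) / im(∂_{k+1}) we obtain:

  H_0: rank C_0 − rank ∂_1 = 7 − 6 = 1, and the invariant factors of ∂_1 are all 1, so H_0 ≅ Z.
  H_1: rank ker ∂_1 − rank ∂_2 = (21 − 6) − 13 = 2, and the invariant factors of ∂_2 are all 1, so H_1 ≅ Z^2.
  H_2: rank ker ∂_2 − rank ∂_3 = (14 − 13) − 0 = 1, and there is no ∂_3, so H_2 ≅ Z.

As a check, the Euler characteristic is 7 − 21 + 14 = 0, which agrees with 1 − 2 + 1 = 0.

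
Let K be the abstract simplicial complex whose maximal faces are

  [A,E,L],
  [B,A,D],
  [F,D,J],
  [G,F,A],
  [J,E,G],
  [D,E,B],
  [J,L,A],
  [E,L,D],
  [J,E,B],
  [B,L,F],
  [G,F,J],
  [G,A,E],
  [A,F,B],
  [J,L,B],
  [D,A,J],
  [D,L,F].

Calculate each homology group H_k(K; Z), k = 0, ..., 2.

Fix the vertex order A < B < D < E < F < G < J < L and write every simplex with vertices in increasing order. Then dim K = 2 and the simplices of K are:

  0-simplices (8): A, B, D, E, F, G, J, L
  1-simplices (24): AB, AD, AE, AF, AG, AJ, AL, BD, BE, BF, BJ, BL, DE, DF, DJ, DL, EG, EJ, EL, FG, FJ, FL, GJ, JL
  2-simplices (16): ABD, ABF, ADJ, AEG, AEL, AFG, AJL, BDE, BEJ, BFL, BJL, DEL, DFJ, DFL, EGJ, FGJ

Hence C_0 ≅ Z^8, C_1 ≅ Z^24, C_2 ≅ Z^16.

The boundary map ∂_1: C_1 → C_0 sends each edge [p,q] (with p < q) to q − p. For instance
  ∂AG = G − A.
As a 8×24 matrix over Z this has rank 7, with invariant factors (1,1,1,1,1,1,1).

∂_2: C_2 → C_1 maps a triangle to the signed sum of its edges. For instance
  ∂DFJ = FJ − DJ + DF,
  ∂DEL = EL − DL + DE.
This gives a 24×16 integer matrix of rank 15; reducing to Smith normal form yields diagonal entries (1,1,1,1,1,1,1,1,1,1,1,1,1,1,1).

From H_k ≅ ker(∂_k) / im(∂_{k+1}) we obtain:

  H_0: rank C_0 − rank ∂_1 = 8 − 7 = 1, and the invariant factors of ∂_1 are all 1, so H_0 ≅ Z.
  H_1: rank ker ∂_1 − rank ∂_2 = (24 − 7) − 15 = 2, and the invariant factors of ∂_2 are all 1, so H_1 ≅ Z^2.
  H_2: rank ker ∂_2 − rank ∂_3 = (16 − 15) − 0 = 1, and there is no ∂_3, so H_2 ≅ Z.

As a check, the Euler characteristic is 8 − 24 + 16 = 0, which agrees with 1 − 2 + 1 = 0.

H_0 = Z,  H_1 = Z^2,  H_2 = Z.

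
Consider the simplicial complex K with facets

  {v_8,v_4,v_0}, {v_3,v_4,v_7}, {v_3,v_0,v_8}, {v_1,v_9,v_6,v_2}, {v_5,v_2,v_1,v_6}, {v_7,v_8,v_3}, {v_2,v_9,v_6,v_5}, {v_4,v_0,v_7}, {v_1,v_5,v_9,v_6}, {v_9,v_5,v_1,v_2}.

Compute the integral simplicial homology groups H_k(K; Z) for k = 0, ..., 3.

We work with the vertex ordering v_0 < v_1 < v_2 < v_3 < v_4 < v_5 < v_6 < v_7 < v_8 < v_9. The simplices of K, each written with vertices in increasing order, are:

  0-simplices (10): [v_0], [v_1], [v_2], [v_3], [v_4], [v_5], [v_6], [v_7], [v_8], [v_9]
  1-simplices (20): (20 of them)
  2-simplices (15): (15 of them)
  3-simplices (5): [v_1,v_2,v_5,v_6], [v_1,v_2,v_5,v_9], [v_1,v_2,v_6,v_9], [v_1,v_5,v_6,v_9], [v_2,v_5,v_6,v_9]

Hence C_0 ≅ Z^10, C_1 ≅ Z^20, C_2 ≅ Z^15, C_3 ≅ Z^5.

∂_1: C_1 → C_0 is given by ∂[p,q] = [q] − [p]. For instance
  ∂[v_2,v_9] = [v_9] − [v_2].
As a 10×20 matrix over Z this has rank 8, with invariant factors (1,1,1,1,1,1,1,1).

∂_2: C_2 → C_1 sends each 2-simplex [p,q,r] to [q,r] − [p,r] + [p,q]. For instance
  ∂[v_0,v_3,v_8] = [v_3,v_8] − [v_0,v_8] + [v_0,v_3],
  ∂[v_1,v_2,v_6] = [v_2,v_6] − [v_1,v_6] + [v_1,v_2].
This gives a 20×15 integer matrix of rank 11; reducing to Smith normal form yields diagonal entries (1,1,1,1,1,1,1,1,1,1,1).

The boundary map ∂_3: C_3 → C_2 sends each 3-simplex σ to the alternating sum Σ_i (−1)^i (σ with its i-th vertex removed). For instance
  ∂[v_1,v_2,v_5,v_6] = [v_2,v_5,v_6] − [v_1,v_5,v_6] + [v_1,v_2,v_6] − [v_1,v_2,v_5],
  ∂[v_2,v_5,v_6,v_9] = [v_5,v_6,v_9] − [v_2,v_6,v_9] + [v_2,v_5,v_9] − [v_2,v_5,v_6].
As a 15×5 matrix over Z this has rank 4, with invariant factors (1,1,1,1).

Now H_k = ker ∂_k / im ∂_{k+1}, so:

  H_0: rank C_0 − rank ∂_1 = 10 − 8 = 2, and the invariant factors of ∂_1 are all 1, so H_0 = Z^2.
  H_1: rank ker ∂_1 − rank ∂_2 = (20 − 8) − 11 = 1, and the invariant factors of ∂_2 are all 1, so H_1 = Z.
  H_2: rank ker ∂_2 − rank ∂_3 = (15 − 11) − 4 = 0, and the invariant factors of ∂_3 are all 1, so H_2 = 0.
  H_3: rank ker ∂_3 − rank ∂_4 = (5 − 4) − 0 = 1, and there is no ∂_4, so H_3 = Z.

H_0 ≅ Z^2,  H_1 ≅ Z,  H_2 = 0,  H_3 ≅ Z.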